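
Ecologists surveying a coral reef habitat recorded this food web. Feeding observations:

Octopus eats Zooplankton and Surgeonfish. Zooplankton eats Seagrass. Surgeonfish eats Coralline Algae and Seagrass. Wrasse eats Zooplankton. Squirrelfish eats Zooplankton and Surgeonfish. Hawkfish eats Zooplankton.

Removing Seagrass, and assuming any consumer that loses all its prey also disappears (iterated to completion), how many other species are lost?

3

Remove Seagrass.
Round 1: Zooplankton (all prey gone) → extinct.
Round 2: Hawkfish (all prey gone), Wrasse (all prey gone) → extinct.
No further losses. Total secondary extinctions: 3.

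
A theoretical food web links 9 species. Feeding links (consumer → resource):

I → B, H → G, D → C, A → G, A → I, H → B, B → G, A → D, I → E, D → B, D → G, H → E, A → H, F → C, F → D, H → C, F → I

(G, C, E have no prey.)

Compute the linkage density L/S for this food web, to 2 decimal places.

L/S = 1.89

There are L = 17 links among S = 9 species.
L/S = 17/9 = 1.8889 ≈ 1.89.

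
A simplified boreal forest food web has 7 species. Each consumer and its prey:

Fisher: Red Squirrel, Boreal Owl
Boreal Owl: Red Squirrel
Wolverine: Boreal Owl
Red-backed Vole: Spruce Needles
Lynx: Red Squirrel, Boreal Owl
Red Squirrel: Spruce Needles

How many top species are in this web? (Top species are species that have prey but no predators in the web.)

4

Top species (has prey, but nothing eats it): Red-backed Vole, Wolverine, Lynx, Fisher.
Count: 4.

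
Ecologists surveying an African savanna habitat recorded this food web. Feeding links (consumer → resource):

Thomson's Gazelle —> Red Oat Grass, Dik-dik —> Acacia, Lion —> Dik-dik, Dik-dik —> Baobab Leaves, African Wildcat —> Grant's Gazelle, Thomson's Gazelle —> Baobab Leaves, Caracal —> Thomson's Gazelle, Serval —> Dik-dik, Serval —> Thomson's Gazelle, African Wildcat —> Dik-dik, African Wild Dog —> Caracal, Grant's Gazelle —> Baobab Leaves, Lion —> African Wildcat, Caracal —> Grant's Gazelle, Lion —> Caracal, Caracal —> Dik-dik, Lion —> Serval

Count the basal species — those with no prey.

Basal species (no prey listed): Red Oat Grass, Acacia, Baobab Leaves.
Count: 3.

3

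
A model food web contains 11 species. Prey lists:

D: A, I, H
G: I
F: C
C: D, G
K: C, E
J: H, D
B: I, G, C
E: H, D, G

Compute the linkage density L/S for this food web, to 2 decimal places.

L/S = 1.55

There are L = 17 links among S = 11 species.
L/S = 17/11 = 1.5455 ≈ 1.55.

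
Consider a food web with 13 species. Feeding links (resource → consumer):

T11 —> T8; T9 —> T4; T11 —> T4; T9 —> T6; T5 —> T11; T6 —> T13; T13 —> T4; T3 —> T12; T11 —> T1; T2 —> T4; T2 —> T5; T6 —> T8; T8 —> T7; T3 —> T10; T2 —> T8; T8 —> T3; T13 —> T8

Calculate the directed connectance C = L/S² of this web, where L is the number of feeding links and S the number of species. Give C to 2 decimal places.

C = 0.10

The web has S = 13 species and L = 17 feeding links.
C = L / S² = 17 / 169 = 0.1006 ≈ 0.10.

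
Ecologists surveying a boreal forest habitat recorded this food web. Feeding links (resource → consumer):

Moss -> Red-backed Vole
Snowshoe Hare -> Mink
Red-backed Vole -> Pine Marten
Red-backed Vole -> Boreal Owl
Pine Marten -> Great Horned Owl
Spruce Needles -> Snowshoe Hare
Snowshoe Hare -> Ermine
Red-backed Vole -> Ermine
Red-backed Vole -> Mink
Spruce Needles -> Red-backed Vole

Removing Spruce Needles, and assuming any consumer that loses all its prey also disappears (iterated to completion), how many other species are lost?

Remove Spruce Needles.
Round 1: Snowshoe Hare (all prey gone) → extinct.
No further losses. Total secondary extinctions: 1.

1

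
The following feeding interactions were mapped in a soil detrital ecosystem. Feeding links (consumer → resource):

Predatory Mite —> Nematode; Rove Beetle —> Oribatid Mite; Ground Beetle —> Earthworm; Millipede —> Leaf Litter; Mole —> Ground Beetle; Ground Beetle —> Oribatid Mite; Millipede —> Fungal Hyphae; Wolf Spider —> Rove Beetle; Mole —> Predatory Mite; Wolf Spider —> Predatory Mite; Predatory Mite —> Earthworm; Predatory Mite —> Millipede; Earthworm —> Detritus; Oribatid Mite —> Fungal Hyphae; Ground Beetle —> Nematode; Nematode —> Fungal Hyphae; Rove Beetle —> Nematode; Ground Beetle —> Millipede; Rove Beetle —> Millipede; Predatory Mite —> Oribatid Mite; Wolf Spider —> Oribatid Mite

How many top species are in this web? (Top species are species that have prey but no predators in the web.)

2

Top species (has prey, but nothing eats it): Wolf Spider, Mole.
Count: 2.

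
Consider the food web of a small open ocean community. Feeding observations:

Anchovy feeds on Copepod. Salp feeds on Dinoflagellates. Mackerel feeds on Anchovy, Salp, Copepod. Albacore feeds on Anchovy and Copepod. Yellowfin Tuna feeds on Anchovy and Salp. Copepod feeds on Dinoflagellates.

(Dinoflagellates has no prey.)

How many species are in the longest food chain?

One longest chain: Dinoflagellates → Copepod → Anchovy → Mackerel.
It has 4 species and 3 links.

4 species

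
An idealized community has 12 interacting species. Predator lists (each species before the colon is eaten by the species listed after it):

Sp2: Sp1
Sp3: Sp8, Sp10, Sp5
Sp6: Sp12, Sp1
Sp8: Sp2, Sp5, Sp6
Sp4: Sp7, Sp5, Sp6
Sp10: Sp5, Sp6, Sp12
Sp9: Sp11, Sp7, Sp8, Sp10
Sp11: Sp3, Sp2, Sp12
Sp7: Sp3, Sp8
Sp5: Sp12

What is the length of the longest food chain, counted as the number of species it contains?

One longest chain: Sp9 → Sp11 → Sp3 → Sp8 → Sp5 → Sp12.
It has 6 species and 5 links.

6 species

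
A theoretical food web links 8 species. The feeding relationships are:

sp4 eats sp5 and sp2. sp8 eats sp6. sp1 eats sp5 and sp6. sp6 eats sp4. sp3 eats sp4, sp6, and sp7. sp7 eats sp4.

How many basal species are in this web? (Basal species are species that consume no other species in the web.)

2

Basal species (no prey listed): sp5, sp2.
Count: 2.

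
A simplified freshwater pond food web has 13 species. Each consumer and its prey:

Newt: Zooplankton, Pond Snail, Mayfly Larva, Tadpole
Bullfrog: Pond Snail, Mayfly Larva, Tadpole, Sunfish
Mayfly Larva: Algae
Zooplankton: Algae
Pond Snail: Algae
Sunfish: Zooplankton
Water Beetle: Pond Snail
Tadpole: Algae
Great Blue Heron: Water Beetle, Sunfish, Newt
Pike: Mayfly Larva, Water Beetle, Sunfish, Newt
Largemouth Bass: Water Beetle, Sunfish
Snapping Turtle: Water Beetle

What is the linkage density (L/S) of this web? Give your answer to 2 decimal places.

L/S = 1.85

There are L = 24 links among S = 13 species.
L/S = 24/13 = 1.8462 ≈ 1.85.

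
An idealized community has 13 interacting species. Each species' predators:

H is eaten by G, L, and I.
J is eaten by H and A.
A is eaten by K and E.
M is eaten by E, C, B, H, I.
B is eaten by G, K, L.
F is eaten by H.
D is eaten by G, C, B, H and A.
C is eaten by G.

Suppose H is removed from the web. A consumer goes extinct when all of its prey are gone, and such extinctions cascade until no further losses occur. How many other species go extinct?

0

Remove H.
Every predator of it retains at least one other prey: G still has D, B, C; I still has M; L still has B.
No consumer loses all prey, so no secondary extinctions occur.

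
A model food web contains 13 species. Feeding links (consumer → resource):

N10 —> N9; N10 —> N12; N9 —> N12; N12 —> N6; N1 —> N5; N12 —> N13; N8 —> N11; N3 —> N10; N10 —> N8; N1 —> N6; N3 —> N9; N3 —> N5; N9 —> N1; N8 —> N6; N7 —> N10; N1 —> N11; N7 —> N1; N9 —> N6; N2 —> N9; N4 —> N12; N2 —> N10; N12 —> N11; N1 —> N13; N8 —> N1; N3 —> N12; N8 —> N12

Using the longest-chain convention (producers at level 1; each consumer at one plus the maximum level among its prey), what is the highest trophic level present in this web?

5

Producers (level 1): N6, N13, N11, N5.
N6 → N1 → N8 → N10 → N3 gives N3 level 5.
No species has a prey at level 5, so no species reaches level 6.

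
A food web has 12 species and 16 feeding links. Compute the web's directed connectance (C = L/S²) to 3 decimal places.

C = 0.111

The web has S = 12 species and L = 16 feeding links.
C = L / S² = 16 / 144 = 0.1111 ≈ 0.111.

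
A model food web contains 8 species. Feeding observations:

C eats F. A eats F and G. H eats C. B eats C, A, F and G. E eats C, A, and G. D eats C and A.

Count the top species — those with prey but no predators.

4

Top species (has prey, but nothing eats it): E, B, D, H.
Count: 4.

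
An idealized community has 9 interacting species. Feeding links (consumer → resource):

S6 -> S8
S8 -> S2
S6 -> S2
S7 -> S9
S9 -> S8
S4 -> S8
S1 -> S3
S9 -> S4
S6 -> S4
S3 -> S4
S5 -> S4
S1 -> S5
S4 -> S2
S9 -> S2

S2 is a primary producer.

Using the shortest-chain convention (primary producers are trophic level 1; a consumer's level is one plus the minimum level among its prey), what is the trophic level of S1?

S2 is a producer → level 1.
S4 eats S2 → level 2.
S5 eats S4 → level 3.
S1 eats S5 → level 4.
No prey of S1 is below level 3, so 4 is the minimum.

Trophic level 4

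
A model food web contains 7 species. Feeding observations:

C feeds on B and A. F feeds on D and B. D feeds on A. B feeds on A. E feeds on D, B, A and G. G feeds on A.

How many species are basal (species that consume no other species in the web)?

Basal species (no prey listed): A.
Count: 1.

1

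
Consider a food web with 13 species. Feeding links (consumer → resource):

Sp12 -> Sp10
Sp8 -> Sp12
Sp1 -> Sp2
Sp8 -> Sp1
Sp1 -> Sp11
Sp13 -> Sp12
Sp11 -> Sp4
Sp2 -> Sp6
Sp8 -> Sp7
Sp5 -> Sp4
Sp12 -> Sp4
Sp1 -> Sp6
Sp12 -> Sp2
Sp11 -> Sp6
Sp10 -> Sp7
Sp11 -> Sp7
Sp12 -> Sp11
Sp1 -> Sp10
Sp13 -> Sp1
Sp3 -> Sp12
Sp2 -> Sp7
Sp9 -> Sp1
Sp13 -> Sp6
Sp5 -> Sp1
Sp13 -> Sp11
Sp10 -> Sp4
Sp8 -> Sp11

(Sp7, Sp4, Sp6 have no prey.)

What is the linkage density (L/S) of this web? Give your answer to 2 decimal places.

L/S = 2.08

There are L = 27 links among S = 13 species.
L/S = 27/13 = 2.0769 ≈ 2.08.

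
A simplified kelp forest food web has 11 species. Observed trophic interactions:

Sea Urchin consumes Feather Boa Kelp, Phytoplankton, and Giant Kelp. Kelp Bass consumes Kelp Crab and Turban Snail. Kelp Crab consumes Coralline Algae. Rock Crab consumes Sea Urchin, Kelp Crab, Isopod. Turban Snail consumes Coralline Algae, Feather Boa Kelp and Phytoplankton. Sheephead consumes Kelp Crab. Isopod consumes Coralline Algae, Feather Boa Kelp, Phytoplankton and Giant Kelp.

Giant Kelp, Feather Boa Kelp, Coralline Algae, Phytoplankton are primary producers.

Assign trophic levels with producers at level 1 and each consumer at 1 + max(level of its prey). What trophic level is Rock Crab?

Trophic level 3

Coralline Algae is a producer → level 1.
Kelp Crab eats Coralline Algae → level 2.
Rock Crab eats Kelp Crab (level 2); other prey at levels: Isopod 2, Sea Urchin 2 → level 3.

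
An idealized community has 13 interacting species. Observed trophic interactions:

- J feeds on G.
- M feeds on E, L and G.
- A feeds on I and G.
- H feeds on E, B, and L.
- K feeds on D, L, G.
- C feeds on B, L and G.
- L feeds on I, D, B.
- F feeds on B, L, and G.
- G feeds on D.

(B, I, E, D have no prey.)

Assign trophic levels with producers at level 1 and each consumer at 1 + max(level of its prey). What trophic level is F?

B is a producer → level 1.
L eats B (level 1); other prey at levels: I 1, D 1 → level 2.
F eats L (level 2); other prey at levels: B 1, G 2 → level 3.

Trophic level 3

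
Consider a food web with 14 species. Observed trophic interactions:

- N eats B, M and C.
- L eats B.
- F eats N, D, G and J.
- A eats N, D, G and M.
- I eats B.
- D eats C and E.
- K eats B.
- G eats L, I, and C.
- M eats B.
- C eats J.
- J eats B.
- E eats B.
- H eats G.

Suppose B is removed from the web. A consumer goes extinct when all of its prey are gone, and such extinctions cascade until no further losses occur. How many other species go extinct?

13

Remove B.
Round 1: J (all prey gone), K (all prey gone), L (all prey gone), E (all prey gone), I (all prey gone), M (all prey gone) → extinct.
Round 2: C (all prey gone) → extinct.
Round 3: N (all prey gone), G (all prey gone), D (all prey gone) → extinct.
Round 4: F (all prey gone), H (all prey gone), A (all prey gone) → extinct.
No further losses. Total secondary extinctions: 13.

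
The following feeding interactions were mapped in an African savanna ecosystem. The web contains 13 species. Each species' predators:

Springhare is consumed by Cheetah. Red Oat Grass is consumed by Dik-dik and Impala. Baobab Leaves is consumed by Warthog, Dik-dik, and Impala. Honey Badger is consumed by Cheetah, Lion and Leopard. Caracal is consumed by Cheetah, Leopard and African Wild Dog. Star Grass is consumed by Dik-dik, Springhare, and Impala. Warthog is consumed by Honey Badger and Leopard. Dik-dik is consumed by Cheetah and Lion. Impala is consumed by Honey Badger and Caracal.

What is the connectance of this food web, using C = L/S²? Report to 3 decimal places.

C = 0.124

The web has S = 13 species and L = 21 feeding links.
C = L / S² = 21 / 169 = 0.1243 ≈ 0.124.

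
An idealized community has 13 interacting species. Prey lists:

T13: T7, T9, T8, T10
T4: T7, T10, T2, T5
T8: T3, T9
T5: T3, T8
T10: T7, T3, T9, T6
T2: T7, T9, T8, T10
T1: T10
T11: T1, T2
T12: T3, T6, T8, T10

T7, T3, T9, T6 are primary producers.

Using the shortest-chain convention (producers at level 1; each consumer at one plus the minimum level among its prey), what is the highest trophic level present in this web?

3

Producers (level 1): T7, T3, T9, T6.
Following each consumer down to its lowest-level prey: T7 → T10 → T1 (levels 1 through 3).
All prey of T1 (T10 2) are at level 2 or above, so T1 is at level 1 + 2 = 3.
Every consumer has at least one prey at level 2 or below, so none exceeds level 3.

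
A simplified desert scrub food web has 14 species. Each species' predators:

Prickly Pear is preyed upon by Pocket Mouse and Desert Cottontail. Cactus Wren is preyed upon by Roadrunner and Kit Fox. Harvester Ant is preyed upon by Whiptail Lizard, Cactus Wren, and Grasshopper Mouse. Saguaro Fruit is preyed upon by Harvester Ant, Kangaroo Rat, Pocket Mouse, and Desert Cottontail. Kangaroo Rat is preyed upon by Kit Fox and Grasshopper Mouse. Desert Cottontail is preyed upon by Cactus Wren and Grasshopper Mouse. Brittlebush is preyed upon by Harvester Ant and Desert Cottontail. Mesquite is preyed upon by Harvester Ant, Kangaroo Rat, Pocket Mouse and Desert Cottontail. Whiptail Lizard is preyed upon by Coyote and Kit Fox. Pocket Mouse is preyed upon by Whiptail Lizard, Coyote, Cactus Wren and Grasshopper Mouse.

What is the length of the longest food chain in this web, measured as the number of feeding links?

One longest chain: Saguaro Fruit → Pocket Mouse → Cactus Wren → Kit Fox.
It has 4 species and 3 links.

3 links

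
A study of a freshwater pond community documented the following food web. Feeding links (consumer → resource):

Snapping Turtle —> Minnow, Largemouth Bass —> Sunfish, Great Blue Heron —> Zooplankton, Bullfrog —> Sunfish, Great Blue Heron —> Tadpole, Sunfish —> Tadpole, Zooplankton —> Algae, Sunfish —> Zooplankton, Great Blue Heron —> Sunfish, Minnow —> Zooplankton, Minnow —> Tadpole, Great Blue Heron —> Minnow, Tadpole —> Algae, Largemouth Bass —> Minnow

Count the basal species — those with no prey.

Basal species (no prey listed): Algae.
Count: 1.

1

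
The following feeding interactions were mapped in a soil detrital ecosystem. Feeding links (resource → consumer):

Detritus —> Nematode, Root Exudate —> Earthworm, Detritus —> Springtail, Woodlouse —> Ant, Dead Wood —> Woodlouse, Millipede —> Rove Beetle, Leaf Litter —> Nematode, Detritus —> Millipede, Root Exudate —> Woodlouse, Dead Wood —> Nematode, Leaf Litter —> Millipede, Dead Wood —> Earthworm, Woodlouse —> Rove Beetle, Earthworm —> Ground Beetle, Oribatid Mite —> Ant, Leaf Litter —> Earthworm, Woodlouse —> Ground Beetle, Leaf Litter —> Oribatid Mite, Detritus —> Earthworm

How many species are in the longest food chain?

3 species

One longest chain: Leaf Litter → Oribatid Mite → Ant.
It has 3 species and 2 links.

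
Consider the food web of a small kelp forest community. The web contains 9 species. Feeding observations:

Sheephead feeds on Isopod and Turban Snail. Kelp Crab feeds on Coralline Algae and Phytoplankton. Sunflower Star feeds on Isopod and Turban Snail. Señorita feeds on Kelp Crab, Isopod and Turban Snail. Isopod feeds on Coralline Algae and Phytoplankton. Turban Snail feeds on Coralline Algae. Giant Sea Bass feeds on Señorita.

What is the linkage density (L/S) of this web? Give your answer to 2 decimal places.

L/S = 1.44

There are L = 13 links among S = 9 species.
L/S = 13/9 = 1.4444 ≈ 1.44.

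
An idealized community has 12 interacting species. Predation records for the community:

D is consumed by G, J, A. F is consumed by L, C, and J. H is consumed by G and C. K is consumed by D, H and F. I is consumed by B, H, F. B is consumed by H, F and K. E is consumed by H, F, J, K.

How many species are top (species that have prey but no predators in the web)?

5

Top species (has prey, but nothing eats it): C, J, G, A, L.
Count: 5.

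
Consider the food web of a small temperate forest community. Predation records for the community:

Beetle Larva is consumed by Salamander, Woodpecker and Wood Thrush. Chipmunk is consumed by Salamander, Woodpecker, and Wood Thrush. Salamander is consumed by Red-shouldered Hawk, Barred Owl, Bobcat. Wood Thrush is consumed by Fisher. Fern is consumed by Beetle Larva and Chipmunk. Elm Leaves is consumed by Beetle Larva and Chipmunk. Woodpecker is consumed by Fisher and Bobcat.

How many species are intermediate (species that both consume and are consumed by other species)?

5

Intermediate species (has both prey and predators): Beetle Larva, Chipmunk, Wood Thrush, Woodpecker, Salamander.
Count: 5.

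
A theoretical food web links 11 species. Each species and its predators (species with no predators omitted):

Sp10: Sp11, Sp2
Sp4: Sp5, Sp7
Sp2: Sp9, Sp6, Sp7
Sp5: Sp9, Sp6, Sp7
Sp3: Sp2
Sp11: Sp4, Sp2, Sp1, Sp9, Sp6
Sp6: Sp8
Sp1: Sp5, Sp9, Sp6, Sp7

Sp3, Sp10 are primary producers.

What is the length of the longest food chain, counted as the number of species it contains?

6 species

One longest chain: Sp10 → Sp11 → Sp4 → Sp5 → Sp6 → Sp8.
It has 6 species and 5 links.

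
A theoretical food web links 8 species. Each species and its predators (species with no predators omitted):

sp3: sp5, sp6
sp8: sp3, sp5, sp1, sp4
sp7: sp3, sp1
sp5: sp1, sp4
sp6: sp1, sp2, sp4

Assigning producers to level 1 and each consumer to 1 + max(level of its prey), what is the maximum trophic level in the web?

4

Producers (level 1): sp7, sp8.
sp7 → sp3 → sp6 → sp2 gives sp2 level 4.
No species has a prey at level 4, so no species reaches level 5.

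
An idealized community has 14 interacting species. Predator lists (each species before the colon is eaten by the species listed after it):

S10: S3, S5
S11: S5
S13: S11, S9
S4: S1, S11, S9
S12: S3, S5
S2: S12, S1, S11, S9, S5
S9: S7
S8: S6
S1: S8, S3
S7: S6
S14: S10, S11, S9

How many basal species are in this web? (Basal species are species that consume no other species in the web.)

4

Basal species (no prey listed): S2, S14, S4, S13.
Count: 4.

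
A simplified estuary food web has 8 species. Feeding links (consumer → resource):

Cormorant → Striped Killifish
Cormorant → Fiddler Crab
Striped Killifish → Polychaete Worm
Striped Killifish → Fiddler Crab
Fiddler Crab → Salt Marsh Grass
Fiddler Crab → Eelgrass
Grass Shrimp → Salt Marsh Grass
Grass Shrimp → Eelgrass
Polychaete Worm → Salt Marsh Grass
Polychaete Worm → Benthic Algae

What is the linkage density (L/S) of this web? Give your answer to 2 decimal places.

There are L = 10 links among S = 8 species.
L/S = 10/8 = 1.2500 ≈ 1.25.

L/S = 1.25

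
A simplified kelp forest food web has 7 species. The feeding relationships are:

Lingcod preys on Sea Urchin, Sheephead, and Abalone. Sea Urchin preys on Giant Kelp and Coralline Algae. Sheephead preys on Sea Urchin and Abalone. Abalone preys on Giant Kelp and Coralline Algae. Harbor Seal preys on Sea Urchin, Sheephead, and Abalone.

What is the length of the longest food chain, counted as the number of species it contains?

One longest chain: Giant Kelp → Sea Urchin → Sheephead → Harbor Seal.
It has 4 species and 3 links.

4 species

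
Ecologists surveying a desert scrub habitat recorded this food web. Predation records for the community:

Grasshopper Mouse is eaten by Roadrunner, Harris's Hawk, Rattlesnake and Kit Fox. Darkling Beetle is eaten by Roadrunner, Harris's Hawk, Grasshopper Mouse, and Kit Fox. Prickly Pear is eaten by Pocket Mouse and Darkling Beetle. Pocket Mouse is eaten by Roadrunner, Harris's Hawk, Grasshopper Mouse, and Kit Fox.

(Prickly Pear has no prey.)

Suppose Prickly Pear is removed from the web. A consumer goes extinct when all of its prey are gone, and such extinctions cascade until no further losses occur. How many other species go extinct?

Remove Prickly Pear.
Round 1: Pocket Mouse (all prey gone), Darkling Beetle (all prey gone) → extinct.
Round 2: Grasshopper Mouse (all prey gone) → extinct.
Round 3: Rattlesnake (all prey gone), Harris's Hawk (all prey gone), Roadrunner (all prey gone), Kit Fox (all prey gone) → extinct.
No further losses. Total secondary extinctions: 7.

7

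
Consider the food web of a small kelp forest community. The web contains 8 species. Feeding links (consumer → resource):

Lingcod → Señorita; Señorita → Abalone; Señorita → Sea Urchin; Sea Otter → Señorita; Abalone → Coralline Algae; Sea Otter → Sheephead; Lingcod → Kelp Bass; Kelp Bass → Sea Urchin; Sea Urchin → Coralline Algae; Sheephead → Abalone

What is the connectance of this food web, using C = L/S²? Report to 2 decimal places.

C = 0.16

The web has S = 8 species and L = 10 feeding links.
C = L / S² = 10 / 64 = 0.1562 ≈ 0.16.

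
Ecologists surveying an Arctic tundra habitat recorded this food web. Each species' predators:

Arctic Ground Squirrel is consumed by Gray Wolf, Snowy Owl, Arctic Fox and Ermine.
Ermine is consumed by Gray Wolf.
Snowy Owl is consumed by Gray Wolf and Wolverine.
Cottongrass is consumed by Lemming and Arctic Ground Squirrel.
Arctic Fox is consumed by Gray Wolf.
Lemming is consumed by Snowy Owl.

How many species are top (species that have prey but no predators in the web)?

Top species (has prey, but nothing eats it): Gray Wolf, Wolverine.
Count: 2.

2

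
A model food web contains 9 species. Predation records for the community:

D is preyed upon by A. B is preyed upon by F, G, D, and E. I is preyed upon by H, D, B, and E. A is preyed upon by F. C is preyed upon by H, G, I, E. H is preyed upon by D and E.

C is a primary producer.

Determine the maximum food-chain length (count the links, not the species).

One longest chain: C → I → H → D → A → F.
It has 6 species and 5 links.

5 links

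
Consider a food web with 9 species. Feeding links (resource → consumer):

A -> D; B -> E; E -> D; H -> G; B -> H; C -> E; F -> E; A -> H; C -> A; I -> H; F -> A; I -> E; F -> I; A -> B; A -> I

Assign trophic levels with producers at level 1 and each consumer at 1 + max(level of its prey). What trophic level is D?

Trophic level 5

C is a producer → level 1.
A eats C (level 1); other prey at levels: F 1 → level 2.
I eats A (level 2); other prey at levels: F 1 → level 3.
E eats I (level 3); other prey at levels: C 1, F 1, B 3 → level 4.
D eats E (level 4); other prey at levels: A 2 → level 5.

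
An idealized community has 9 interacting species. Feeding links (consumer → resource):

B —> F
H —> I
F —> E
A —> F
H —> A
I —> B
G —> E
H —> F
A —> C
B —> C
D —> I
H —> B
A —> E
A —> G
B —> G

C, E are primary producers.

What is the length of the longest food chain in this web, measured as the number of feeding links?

4 links

One longest chain: E → F → B → I → D.
It has 5 species and 4 links.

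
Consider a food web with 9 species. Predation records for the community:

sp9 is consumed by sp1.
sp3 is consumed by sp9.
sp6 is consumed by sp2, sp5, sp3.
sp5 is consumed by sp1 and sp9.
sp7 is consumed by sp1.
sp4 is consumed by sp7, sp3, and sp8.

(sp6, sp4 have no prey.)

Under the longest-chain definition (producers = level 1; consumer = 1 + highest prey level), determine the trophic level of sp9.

Trophic level 3

sp6 is a producer → level 1.
sp3 eats sp6 (level 1); other prey at levels: sp4 1 → level 2.
sp9 eats sp3 (level 2); other prey at levels: sp5 2 → level 3.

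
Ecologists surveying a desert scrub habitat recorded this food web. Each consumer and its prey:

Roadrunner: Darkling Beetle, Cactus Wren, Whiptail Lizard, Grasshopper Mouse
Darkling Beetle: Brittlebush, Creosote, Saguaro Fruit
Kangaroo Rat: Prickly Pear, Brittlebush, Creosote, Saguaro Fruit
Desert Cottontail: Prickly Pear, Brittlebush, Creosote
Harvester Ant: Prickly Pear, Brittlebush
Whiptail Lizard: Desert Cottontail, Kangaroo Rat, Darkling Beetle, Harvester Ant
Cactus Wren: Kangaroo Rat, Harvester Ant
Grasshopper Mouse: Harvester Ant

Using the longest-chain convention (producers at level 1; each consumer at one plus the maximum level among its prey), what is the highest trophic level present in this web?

Producers (level 1): Prickly Pear, Brittlebush, Creosote, Saguaro Fruit.
Prickly Pear → Kangaroo Rat → Cactus Wren → Roadrunner gives Roadrunner level 4.
No species has a prey at level 4, so no species reaches level 5.

4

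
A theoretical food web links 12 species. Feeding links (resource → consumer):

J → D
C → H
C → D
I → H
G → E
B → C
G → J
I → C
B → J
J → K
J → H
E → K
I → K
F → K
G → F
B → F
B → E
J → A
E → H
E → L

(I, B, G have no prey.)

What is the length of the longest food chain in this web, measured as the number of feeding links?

One longest chain: I → C → H.
It has 3 species and 2 links.

2 links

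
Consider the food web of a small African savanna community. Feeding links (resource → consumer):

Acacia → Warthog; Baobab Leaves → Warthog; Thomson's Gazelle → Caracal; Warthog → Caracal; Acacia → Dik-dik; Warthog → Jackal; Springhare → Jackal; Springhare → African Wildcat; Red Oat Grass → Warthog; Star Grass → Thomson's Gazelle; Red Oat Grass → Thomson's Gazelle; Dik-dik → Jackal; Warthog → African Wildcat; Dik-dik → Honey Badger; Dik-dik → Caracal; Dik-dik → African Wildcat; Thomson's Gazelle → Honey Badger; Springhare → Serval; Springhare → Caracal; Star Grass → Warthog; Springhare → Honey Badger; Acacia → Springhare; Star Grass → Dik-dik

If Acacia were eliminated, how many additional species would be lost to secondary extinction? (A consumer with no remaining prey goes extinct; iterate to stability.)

Remove Acacia.
Round 1: Springhare (all prey gone) → extinct.
Round 2: Serval (all prey gone) → extinct.
No further losses. Total secondary extinctions: 2.

2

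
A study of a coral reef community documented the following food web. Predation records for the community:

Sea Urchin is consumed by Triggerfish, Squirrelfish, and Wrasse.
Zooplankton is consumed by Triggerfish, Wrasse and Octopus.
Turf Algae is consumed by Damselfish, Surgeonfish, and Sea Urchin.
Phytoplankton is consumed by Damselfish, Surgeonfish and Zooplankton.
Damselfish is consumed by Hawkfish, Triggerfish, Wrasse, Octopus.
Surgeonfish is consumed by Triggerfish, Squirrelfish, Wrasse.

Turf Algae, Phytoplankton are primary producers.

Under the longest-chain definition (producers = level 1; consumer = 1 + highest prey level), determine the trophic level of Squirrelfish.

Turf Algae is a producer → level 1.
Surgeonfish eats Turf Algae (level 1); other prey at levels: Phytoplankton 1 → level 2.
Squirrelfish eats Surgeonfish (level 2); other prey at levels: Sea Urchin 2 → level 3.

Trophic level 3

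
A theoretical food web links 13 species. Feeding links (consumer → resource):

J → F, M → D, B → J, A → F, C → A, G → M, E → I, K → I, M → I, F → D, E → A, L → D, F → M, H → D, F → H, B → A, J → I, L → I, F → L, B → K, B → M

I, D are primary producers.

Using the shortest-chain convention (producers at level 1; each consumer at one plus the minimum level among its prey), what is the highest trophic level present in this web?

Producers (level 1): I, D.
Following each consumer down to its lowest-level prey: D → F → A → C (levels 1 through 4).
All prey of C (A 3) are at level 3 or above, so C is at level 1 + 3 = 4.
Every consumer has at least one prey at level 3 or below, so none exceeds level 4.

4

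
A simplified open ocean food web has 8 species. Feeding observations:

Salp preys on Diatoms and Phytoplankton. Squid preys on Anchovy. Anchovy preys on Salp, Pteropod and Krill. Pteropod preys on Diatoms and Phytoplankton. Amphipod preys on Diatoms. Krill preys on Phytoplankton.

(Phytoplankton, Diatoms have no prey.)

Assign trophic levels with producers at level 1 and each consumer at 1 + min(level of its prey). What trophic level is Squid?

Trophic level 4

Phytoplankton is a producer → level 1.
Pteropod eats Phytoplankton → level 2.
Anchovy eats Pteropod → level 3.
Squid eats Anchovy → level 4.
No prey of Squid is below level 3, so 4 is the minimum.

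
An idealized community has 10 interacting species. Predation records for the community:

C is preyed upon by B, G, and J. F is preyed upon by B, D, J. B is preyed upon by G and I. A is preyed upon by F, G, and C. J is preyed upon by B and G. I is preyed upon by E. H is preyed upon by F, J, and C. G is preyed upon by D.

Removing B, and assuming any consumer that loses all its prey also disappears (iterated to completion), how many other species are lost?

2

Remove B.
Round 1: I (all prey gone) → extinct.
Round 2: E (all prey gone) → extinct.
No further losses. Total secondary extinctions: 2.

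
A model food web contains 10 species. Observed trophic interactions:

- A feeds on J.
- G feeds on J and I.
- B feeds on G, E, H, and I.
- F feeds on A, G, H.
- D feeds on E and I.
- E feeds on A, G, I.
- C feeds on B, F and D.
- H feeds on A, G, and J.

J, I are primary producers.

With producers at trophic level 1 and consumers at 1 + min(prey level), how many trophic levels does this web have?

Producers (level 1): J, I.
Following each consumer down to its lowest-level prey: I → B → C (levels 1 through 3).
All prey of C (B 2, D 2, F 3) are at level 2 or above, so C is at level 1 + 2 = 3.
Every consumer has at least one prey at level 2 or below, so none exceeds level 3.

3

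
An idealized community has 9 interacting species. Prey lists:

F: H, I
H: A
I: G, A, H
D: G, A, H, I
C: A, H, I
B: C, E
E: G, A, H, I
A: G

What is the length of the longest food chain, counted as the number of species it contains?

6 species

One longest chain: G → A → H → I → C → B.
It has 6 species and 5 links.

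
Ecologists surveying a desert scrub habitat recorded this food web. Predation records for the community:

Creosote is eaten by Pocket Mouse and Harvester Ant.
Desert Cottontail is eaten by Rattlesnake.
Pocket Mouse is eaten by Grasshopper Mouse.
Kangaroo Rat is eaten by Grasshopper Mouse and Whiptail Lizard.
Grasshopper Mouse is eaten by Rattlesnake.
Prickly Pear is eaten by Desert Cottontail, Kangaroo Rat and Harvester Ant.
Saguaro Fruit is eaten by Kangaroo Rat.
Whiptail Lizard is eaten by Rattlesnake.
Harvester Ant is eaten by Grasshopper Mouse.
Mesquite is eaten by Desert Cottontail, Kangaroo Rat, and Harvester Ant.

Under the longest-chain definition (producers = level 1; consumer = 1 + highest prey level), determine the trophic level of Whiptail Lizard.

Trophic level 3

Prickly Pear is a producer → level 1.
Kangaroo Rat eats Prickly Pear (level 1); other prey at levels: Mesquite 1, Saguaro Fruit 1 → level 2.
Whiptail Lizard eats Kangaroo Rat → level 3.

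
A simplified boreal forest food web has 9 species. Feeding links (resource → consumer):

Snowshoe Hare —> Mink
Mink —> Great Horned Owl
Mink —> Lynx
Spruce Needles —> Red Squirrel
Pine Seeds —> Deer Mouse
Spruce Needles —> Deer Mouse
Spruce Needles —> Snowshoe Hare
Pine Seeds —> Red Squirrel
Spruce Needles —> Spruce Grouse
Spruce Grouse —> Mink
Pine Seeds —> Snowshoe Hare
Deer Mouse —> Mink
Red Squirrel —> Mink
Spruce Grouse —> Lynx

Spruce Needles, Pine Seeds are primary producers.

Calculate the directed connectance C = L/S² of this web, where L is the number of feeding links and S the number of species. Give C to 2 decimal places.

C = 0.17

The web has S = 9 species and L = 14 feeding links.
C = L / S² = 14 / 81 = 0.1728 ≈ 0.17.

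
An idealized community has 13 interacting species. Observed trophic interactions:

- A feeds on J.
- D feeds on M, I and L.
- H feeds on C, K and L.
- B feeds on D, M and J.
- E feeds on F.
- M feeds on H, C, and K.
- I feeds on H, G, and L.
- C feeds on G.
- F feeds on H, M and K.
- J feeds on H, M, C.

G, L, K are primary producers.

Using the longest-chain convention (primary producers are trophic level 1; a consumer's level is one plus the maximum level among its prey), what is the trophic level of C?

G is a producer → level 1.
C eats G → level 2.

Trophic level 2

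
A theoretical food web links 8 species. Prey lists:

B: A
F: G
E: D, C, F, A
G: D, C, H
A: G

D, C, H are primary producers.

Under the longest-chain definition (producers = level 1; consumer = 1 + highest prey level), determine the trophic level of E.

Trophic level 4

D is a producer → level 1.
G eats D (level 1); other prey at levels: C 1, H 1 → level 2.
F eats G → level 3.
E eats F (level 3); other prey at levels: D 1, C 1, A 3 → level 4.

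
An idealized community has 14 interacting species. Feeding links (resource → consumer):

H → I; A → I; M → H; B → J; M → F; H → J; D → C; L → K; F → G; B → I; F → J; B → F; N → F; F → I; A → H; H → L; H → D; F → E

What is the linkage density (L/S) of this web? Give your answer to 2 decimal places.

L/S = 1.29

There are L = 18 links among S = 14 species.
L/S = 18/14 = 1.2857 ≈ 1.29.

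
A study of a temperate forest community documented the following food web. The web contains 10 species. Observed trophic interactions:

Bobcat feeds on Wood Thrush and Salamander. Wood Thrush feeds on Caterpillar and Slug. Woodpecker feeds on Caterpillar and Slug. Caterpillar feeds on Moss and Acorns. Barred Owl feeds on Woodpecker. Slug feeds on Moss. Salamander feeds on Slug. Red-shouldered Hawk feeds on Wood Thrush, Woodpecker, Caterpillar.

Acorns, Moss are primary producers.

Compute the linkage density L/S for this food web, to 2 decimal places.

There are L = 14 links among S = 10 species.
L/S = 14/10 = 1.4000 ≈ 1.40.

L/S = 1.40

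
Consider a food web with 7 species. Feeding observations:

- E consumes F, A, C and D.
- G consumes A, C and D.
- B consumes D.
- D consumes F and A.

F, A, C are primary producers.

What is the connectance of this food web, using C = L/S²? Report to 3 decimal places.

The web has S = 7 species and L = 10 feeding links.
C = L / S² = 10 / 49 = 0.2041 ≈ 0.204.

C = 0.204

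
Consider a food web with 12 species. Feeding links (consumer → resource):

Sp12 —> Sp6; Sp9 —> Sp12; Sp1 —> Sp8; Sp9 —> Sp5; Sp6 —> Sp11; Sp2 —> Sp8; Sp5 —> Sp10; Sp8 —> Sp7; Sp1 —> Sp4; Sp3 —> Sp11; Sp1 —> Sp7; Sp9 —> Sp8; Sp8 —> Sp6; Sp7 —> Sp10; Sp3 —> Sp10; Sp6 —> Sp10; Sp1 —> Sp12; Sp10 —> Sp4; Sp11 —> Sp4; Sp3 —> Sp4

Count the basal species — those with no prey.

1

Basal species (no prey listed): Sp4.
Count: 1.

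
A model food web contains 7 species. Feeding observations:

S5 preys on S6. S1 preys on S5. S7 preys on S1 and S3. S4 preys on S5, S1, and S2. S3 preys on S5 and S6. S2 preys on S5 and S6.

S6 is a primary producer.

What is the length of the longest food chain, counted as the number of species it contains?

4 species

One longest chain: S6 → S5 → S1 → S7.
It has 4 species and 3 links.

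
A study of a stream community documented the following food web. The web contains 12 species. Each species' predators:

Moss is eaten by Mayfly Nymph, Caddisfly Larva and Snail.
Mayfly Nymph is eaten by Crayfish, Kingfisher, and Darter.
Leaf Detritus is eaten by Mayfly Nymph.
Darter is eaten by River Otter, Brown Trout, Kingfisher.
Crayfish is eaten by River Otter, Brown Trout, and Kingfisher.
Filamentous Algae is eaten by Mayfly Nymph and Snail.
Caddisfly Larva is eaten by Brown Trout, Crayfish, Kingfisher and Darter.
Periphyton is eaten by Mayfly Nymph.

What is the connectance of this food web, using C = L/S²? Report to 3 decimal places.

The web has S = 12 species and L = 20 feeding links.
C = L / S² = 20 / 144 = 0.1389 ≈ 0.139.

C = 0.139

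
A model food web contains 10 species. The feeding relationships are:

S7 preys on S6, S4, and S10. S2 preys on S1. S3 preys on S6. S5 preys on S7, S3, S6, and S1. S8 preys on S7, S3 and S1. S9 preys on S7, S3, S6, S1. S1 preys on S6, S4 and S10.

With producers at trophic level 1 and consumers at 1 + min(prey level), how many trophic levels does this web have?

Producers (level 1): S10, S6, S4.
Following each consumer down to its lowest-level prey: S10 → S7 → S8 (levels 1 through 3).
All prey of S8 (S7 2, S1 2, S3 2) are at level 2 or above, so S8 is at level 1 + 2 = 3.
Every consumer has at least one prey at level 2 or below, so none exceeds level 3.

3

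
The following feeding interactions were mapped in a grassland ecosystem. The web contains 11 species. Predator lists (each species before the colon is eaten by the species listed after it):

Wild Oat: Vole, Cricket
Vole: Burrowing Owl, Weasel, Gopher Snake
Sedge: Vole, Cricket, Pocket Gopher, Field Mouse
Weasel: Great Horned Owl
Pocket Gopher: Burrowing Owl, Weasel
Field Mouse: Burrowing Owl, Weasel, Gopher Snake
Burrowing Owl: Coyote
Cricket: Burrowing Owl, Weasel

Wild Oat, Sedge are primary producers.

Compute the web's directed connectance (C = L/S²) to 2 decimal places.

C = 0.15

The web has S = 11 species and L = 18 feeding links.
C = L / S² = 18 / 121 = 0.1488 ≈ 0.15.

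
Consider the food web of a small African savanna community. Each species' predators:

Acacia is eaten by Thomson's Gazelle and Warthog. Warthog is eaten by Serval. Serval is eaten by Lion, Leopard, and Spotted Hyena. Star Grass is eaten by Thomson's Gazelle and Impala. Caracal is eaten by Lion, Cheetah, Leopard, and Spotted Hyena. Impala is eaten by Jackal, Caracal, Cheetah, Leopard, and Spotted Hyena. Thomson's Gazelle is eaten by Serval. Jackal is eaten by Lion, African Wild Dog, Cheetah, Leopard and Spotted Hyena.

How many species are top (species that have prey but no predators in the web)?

5

Top species (has prey, but nothing eats it): African Wild Dog, Spotted Hyena, Cheetah, Lion, Leopard.
Count: 5.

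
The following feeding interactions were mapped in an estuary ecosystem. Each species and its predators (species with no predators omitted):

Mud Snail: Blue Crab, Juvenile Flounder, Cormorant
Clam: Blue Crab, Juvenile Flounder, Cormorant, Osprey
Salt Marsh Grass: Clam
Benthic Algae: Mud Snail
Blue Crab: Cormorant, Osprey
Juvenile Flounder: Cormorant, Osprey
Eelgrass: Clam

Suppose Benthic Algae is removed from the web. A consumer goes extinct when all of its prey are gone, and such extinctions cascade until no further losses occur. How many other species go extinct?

1

Remove Benthic Algae.
Round 1: Mud Snail (all prey gone) → extinct.
No further losses. Total secondary extinctions: 1.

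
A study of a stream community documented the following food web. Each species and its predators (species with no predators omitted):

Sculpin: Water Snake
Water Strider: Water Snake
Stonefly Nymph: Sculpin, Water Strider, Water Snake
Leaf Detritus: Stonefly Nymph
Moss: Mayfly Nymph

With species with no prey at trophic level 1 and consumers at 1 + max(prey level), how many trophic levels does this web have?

4

Basal resources (level 1): Leaf Detritus, Moss.
Leaf Detritus → Stonefly Nymph → Sculpin → Water Snake gives Water Snake level 4.
No species has a prey at level 4, so no species reaches level 5.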